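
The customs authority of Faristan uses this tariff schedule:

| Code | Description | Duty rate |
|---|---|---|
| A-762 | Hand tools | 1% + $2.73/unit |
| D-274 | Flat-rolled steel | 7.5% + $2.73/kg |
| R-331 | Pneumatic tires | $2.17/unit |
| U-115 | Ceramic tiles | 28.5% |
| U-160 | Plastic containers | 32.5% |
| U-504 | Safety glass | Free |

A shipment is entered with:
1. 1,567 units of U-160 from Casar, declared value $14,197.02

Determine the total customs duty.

$4,614.03

Line 1 (U-160, Casar, 1,567 units, $14,197.02):
Base rate for U-160 is 32.5%.
Duty = $14,197.02 × 32.5% = $4,614.03.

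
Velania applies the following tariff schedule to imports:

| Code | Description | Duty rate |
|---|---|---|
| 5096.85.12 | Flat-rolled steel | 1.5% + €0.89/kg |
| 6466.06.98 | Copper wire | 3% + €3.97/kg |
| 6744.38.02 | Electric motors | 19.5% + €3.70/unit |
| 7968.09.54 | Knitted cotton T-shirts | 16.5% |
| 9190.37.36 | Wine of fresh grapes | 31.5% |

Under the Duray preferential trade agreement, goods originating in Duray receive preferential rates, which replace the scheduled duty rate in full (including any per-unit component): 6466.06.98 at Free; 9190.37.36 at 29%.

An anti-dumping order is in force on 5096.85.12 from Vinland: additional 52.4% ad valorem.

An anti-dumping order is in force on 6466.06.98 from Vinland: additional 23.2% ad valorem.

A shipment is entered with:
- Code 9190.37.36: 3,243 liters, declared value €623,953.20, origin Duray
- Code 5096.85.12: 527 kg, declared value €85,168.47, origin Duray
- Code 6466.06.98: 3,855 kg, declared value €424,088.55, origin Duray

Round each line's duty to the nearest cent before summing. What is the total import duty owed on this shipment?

Line 1 (9190.37.36, Duray, 3,243 liters, €623,953.20):
Base rate for 9190.37.36 is 31.5%.
Origin Duray qualifies under the Velania–Duray agreement and 9190.37.36 is covered: preferential rate 29% applies instead.
Duty = €623,953.20 × 29% = €180,946.43.
Line 2 (5096.85.12, Duray, 527 kg, €85,168.47):
Base rate for 5096.85.12 is 1.5% + €0.89/kg.
Origin Duray is the FTA partner but 5096.85.12 is not on the preference list; base rate stands.
The additional-duty order on 5096.85.12 targets Vinland, not Duray; it does not apply.
Duty = €85,168.47 × 1.5% + 527 × €0.89 = €1,746.56.
Line 3 (6466.06.98, Duray, 3,855 kg, €424,088.55):
Base rate for 6466.06.98 is 3% + €3.97/kg.
Origin Duray qualifies under the Velania–Duray agreement and 6466.06.98 is covered: preferential rate Free applies instead.
The additional-duty order on 6466.06.98 targets Vinland, not Duray; it does not apply.
Duty = €424,088.55 × 0% = €0.00.
Total = €180,946.43 + €1,746.56 + €0.00 = €182,692.99.

€182,692.99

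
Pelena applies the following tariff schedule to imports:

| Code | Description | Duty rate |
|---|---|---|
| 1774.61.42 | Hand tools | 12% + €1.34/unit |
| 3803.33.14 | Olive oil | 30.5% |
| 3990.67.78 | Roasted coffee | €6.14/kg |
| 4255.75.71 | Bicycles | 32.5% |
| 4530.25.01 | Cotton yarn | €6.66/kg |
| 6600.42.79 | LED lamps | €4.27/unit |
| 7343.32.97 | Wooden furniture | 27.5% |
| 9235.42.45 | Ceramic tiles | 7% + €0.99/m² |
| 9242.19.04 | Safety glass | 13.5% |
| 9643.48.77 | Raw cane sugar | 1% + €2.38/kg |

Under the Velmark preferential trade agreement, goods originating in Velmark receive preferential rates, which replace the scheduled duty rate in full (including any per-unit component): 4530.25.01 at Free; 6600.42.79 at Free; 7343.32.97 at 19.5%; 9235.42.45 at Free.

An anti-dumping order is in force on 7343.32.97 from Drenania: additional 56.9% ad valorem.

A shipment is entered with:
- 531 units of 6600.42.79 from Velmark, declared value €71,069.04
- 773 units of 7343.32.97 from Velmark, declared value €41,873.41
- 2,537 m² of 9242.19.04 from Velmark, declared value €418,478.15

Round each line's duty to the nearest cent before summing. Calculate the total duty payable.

€64,659.86

Line 1 (6600.42.79, Velmark, 531 units, €71,069.04):
Base rate for 6600.42.79 is €4.27/unit.
Origin Velmark qualifies under the Pelena–Velmark agreement and 6600.42.79 is covered: preferential rate Free applies instead.
Duty = €71,069.04 × 0% = €0.00.
Line 2 (7343.32.97, Velmark, 773 units, €41,873.41):
Base rate for 7343.32.97 is 27.5%.
Origin Velmark qualifies under the Pelena–Velmark agreement and 7343.32.97 is covered: preferential rate 19.5% applies instead.
The additional-duty order on 7343.32.97 targets Drenania, not Velmark; it does not apply.
Duty = €41,873.41 × 19.5% = €8,165.31.
Line 3 (9242.19.04, Velmark, 2,537 m², €418,478.15):
Base rate for 9242.19.04 is 13.5%.
Origin Velmark is the FTA partner but 9242.19.04 is not on the preference list; base rate stands.
Duty = €418,478.15 × 13.5% = €56,494.55.
Total = €0.00 + €8,165.31 + €56,494.55 = €64,659.86.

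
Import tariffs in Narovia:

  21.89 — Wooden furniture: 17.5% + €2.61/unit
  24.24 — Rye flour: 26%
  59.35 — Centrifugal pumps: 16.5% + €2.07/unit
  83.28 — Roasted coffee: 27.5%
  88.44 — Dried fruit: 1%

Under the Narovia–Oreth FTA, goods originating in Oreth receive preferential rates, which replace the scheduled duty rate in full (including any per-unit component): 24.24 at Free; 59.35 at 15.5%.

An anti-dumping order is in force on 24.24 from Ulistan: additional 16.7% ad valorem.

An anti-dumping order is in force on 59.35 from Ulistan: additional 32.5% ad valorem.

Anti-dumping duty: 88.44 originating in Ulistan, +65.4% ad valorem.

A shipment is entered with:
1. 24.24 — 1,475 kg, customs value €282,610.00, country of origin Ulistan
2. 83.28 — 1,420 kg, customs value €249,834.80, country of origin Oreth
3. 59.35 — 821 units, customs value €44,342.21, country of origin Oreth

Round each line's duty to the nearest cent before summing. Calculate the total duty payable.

Line 1 (24.24, Ulistan, 1,475 kg, €282,610.00):
Base rate for 24.24 is 26%.
24.24 has an FTA preferential rate, but origin Ulistan is not Oreth; base rate stands.
Additional duty on 24.24 from Ulistan: +16.7%. Applied ad valorem rate: 26% + 16.7% = 42.7%.
Duty = €282,610.00 × 42.7% = €120,674.47.
Line 2 (83.28, Oreth, 1,420 kg, €249,834.80):
Base rate for 83.28 is 27.5%.
Origin Oreth is the FTA partner but 83.28 is not on the preference list; base rate stands.
Duty = €249,834.80 × 27.5% = €68,704.57.
Line 3 (59.35, Oreth, 821 units, €44,342.21):
Base rate for 59.35 is 16.5% + €2.07/unit.
Origin Oreth qualifies under the Narovia–Oreth agreement and 59.35 is covered: preferential rate 15.5% applies instead.
The additional-duty order on 59.35 targets Ulistan, not Oreth; it does not apply.
Duty = €44,342.21 × 15.5% = €6,873.04.
Total = €120,674.47 + €68,704.57 + €6,873.04 = €196,252.08.

€196,252.08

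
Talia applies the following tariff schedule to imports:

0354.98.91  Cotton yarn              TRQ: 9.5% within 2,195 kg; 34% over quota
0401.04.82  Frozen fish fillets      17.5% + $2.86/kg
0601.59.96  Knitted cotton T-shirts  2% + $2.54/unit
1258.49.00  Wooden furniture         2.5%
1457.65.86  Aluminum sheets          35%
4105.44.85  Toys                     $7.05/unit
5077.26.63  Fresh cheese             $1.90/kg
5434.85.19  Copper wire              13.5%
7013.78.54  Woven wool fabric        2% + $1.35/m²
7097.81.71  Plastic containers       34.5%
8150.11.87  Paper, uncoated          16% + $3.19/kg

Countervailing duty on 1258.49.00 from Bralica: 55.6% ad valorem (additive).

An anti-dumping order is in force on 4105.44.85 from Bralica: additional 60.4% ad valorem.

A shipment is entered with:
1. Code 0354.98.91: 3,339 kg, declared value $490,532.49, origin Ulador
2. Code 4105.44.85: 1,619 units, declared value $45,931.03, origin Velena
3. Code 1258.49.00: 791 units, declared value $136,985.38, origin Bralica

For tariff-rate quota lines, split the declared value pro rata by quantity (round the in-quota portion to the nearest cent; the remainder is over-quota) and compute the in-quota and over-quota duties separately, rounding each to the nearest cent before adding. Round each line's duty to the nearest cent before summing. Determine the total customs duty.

Line 1 (0354.98.91, Ulador, 3,339 kg, $490,532.49):
Code 0354.98.91 is under a tariff-rate quota (threshold 2,195 kg). In-quota: 2,195 kg at 9.5%; over-quota: 1,144 kg at 34%.
Pro-rata value split: in-quota = $490,532.49 × 2,195/3,339 = $322,467.45; over-quota = $490,532.49 − $322,467.45 = $168,065.04.
In-quota duty = $322,467.45 × 9.5% = $30,634.41. Over-quota duty = $168,065.04 × 34% = $57,142.11.
Line duty = $30,634.41 + $57,142.11 = $87,776.52.
Line 2 (4105.44.85, Velena, 1,619 units, $45,931.03):
Base rate for 4105.44.85 is $7.05/unit.
The additional-duty order on 4105.44.85 targets Bralica, not Velena; it does not apply.
Duty = 1,619 × $7.05 = $11,413.95.
Line 3 (1258.49.00, Bralica, 791 units, $136,985.38):
Base rate for 1258.49.00 is 2.5%.
Additional duty on 1258.49.00 from Bralica: +55.6%. Applied ad valorem rate: 2.5% + 55.6% = 58.1%.
Duty = $136,985.38 × 58.1% = $79,588.51.
Total = $87,776.52 + $11,413.95 + $79,588.51 = $178,778.98.

$178,778.98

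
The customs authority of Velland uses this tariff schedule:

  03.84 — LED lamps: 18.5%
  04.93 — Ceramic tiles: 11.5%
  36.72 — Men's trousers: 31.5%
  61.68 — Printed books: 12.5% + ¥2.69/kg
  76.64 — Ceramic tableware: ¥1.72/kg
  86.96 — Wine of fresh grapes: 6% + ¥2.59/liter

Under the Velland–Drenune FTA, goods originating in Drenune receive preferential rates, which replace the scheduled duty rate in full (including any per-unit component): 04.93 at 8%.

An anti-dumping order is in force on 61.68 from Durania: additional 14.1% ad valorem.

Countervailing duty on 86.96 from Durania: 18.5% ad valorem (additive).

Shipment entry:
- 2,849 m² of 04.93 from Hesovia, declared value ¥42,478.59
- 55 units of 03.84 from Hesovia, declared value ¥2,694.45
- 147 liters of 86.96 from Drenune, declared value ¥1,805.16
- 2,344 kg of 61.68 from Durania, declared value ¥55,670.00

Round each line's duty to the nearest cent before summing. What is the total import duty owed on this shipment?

¥26,986.13

Line 1 (04.93, Hesovia, 2,849 m², ¥42,478.59):
Base rate for 04.93 is 11.5%.
04.93 has an FTA preferential rate, but origin Hesovia is not Drenune; base rate stands.
Duty = ¥42,478.59 × 11.5% = ¥4,885.04.
Line 2 (03.84, Hesovia, 55 units, ¥2,694.45):
Base rate for 03.84 is 18.5%.
Duty = ¥2,694.45 × 18.5% = ¥498.47.
Line 3 (86.96, Drenune, 147 liters, ¥1,805.16):
Base rate for 86.96 is 6% + ¥2.59/liter.
Origin Drenune is the FTA partner but 86.96 is not on the preference list; base rate stands.
The additional-duty order on 86.96 targets Durania, not Drenune; it does not apply.
Duty = ¥1,805.16 × 6% + 147 × ¥2.59 = ¥489.04.
Line 4 (61.68, Durania, 2,344 kg, ¥55,670.00):
Base rate for 61.68 is 12.5% + ¥2.69/kg.
Additional duty on 61.68 from Durania: +14.1%. Applied ad valorem rate: 12.5% + 14.1% = 26.6%.
Duty = ¥55,670.00 × 26.6% + 2,344 × ¥2.69 = ¥21,113.58.
Total = ¥4,885.04 + ¥498.47 + ¥489.04 + ¥21,113.58 = ¥26,986.13.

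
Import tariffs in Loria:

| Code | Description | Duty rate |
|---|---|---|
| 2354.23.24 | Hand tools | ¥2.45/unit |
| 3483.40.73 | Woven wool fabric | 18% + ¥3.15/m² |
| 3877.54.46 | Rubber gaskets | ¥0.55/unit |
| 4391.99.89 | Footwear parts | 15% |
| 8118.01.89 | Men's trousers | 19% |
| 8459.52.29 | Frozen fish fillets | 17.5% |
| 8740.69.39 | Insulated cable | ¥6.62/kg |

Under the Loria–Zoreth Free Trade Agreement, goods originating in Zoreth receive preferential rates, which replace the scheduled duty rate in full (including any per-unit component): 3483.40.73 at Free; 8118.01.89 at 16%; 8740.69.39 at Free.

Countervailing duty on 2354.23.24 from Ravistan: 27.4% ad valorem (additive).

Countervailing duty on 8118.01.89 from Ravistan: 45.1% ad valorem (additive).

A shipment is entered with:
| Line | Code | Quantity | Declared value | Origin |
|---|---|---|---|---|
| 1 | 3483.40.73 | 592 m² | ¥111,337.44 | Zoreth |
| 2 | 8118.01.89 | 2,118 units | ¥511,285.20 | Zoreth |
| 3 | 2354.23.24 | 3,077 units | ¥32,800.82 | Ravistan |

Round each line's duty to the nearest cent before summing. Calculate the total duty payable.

¥98,331.70

Line 1 (3483.40.73, Zoreth, 592 m², ¥111,337.44):
Base rate for 3483.40.73 is 18% + ¥3.15/m².
Origin Zoreth qualifies under the Loria–Zoreth agreement and 3483.40.73 is covered: preferential rate Free applies instead.
Duty = ¥111,337.44 × 0% = ¥0.00.
Line 2 (8118.01.89, Zoreth, 2,118 units, ¥511,285.20):
Base rate for 8118.01.89 is 19%.
Origin Zoreth qualifies under the Loria–Zoreth agreement and 8118.01.89 is covered: preferential rate 16% applies instead.
The additional-duty order on 8118.01.89 targets Ravistan, not Zoreth; it does not apply.
Duty = ¥511,285.20 × 16% = ¥81,805.63.
Line 3 (2354.23.24, Ravistan, 3,077 units, ¥32,800.82):
Base rate for 2354.23.24 is ¥2.45/unit.
Additional duty on 2354.23.24 from Ravistan: +27.4% ad valorem. Applied ad valorem rate = 27.4%.
Duty = ¥32,800.82 × 27.4% + 3,077 × ¥2.45 = ¥16,526.07.
Total = ¥0.00 + ¥81,805.63 + ¥16,526.07 = ¥98,331.70.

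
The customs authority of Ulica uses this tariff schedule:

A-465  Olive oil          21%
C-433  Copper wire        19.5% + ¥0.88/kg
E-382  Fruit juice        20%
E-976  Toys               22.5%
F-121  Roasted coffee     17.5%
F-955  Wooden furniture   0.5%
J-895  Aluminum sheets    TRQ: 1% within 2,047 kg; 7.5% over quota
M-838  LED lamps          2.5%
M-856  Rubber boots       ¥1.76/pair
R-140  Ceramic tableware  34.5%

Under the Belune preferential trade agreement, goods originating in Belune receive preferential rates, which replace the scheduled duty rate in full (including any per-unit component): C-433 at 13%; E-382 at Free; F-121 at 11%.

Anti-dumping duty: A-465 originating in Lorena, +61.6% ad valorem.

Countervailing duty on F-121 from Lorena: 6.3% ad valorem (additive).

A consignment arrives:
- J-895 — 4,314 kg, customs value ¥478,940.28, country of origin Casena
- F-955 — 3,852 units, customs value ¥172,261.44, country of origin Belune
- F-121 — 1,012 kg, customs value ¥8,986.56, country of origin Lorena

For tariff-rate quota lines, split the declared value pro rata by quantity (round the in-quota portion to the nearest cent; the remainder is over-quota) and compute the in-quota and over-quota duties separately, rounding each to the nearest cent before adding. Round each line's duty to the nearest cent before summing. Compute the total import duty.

¥24,148.87

Line 1 (J-895, Casena, 4,314 kg, ¥478,940.28):
Code J-895 is under a tariff-rate quota (threshold 2,047 kg). In-quota: 2,047 kg at 1%; over-quota: 2,267 kg at 7.5%.
Pro-rata value split: in-quota = ¥478,940.28 × 2,047/4,314 = ¥227,257.94; over-quota = ¥478,940.28 − ¥227,257.94 = ¥251,682.34.
In-quota duty = ¥227,257.94 × 1% = ¥2,272.58. Over-quota duty = ¥251,682.34 × 7.5% = ¥18,876.18.
Line duty = ¥2,272.58 + ¥18,876.18 = ¥21,148.76.
Line 2 (F-955, Belune, 3,852 units, ¥172,261.44):
Base rate for F-955 is 0.5%.
Origin Belune is the FTA partner but F-955 is not on the preference list; base rate stands.
Duty = ¥172,261.44 × 0.5% = ¥861.31.
Line 3 (F-121, Lorena, 1,012 kg, ¥8,986.56):
Base rate for F-121 is 17.5%.
F-121 has an FTA preferential rate, but origin Lorena is not Belune; base rate stands.
Additional duty on F-121 from Lorena: +6.3%. Applied ad valorem rate: 17.5% + 6.3% = 23.8%.
Duty = ¥8,986.56 × 23.8% = ¥2,138.80.
Total = ¥21,148.76 + ¥861.31 + ¥2,138.80 = ¥24,148.87.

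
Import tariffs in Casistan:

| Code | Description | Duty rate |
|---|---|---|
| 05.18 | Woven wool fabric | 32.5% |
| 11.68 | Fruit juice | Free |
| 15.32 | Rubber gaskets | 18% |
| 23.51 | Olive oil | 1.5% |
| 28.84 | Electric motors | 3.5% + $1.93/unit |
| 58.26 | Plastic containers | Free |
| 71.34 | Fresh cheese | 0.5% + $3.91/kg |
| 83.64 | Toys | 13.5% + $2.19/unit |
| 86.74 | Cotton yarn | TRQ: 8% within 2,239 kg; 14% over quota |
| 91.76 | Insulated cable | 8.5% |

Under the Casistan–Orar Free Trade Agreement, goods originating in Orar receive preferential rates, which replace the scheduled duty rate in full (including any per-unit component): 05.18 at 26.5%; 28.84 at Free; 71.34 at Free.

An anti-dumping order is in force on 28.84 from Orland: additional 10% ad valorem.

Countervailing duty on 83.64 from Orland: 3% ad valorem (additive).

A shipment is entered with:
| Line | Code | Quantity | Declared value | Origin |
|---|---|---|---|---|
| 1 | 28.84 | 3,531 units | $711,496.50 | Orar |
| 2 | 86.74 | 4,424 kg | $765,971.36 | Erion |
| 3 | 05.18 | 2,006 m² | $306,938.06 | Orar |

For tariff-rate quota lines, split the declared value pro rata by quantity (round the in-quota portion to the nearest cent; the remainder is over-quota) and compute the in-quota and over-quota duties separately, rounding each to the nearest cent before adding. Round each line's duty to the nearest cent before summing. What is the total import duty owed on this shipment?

$165,314.96

Line 1 (28.84, Orar, 3,531 units, $711,496.50):
Base rate for 28.84 is 3.5% + $1.93/unit.
Origin Orar qualifies under the Casistan–Orar agreement and 28.84 is covered: preferential rate Free applies instead.
The additional-duty order on 28.84 targets Orland, not Orar; it does not apply.
Duty = $711,496.50 × 0% = $0.00.
Line 2 (86.74, Erion, 4,424 kg, $765,971.36):
Code 86.74 is under a tariff-rate quota (threshold 2,239 kg). In-quota: 2,239 kg at 8%; over-quota: 2,185 kg at 14%.
Pro-rata value split: in-quota = $765,971.36 × 2,239/4,424 = $387,660.46; over-quota = $765,971.36 − $387,660.46 = $378,310.90.
In-quota duty = $387,660.46 × 8% = $31,012.84. Over-quota duty = $378,310.90 × 14% = $52,963.53.
Line duty = $31,012.84 + $52,963.53 = $83,976.37.
Line 3 (05.18, Orar, 2,006 m², $306,938.06):
Base rate for 05.18 is 32.5%.
Origin Orar qualifies under the Casistan–Orar agreement and 05.18 is covered: preferential rate 26.5% applies instead.
Duty = $306,938.06 × 26.5% = $81,338.59.
Total = $0.00 + $83,976.37 + $81,338.59 = $165,314.96.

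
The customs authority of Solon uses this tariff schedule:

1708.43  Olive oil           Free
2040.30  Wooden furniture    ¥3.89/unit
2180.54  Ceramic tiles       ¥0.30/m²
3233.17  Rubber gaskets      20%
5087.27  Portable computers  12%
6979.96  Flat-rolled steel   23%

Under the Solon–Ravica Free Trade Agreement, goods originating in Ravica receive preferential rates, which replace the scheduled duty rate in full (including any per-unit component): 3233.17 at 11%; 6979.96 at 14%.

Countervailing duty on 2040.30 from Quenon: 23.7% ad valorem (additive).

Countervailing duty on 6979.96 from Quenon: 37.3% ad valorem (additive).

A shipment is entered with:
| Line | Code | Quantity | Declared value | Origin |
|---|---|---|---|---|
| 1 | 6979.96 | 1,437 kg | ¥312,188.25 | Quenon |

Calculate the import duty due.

¥188,249.51

Line 1 (6979.96, Quenon, 1,437 kg, ¥312,188.25):
Base rate for 6979.96 is 23%.
6979.96 has an FTA preferential rate, but origin Quenon is not Ravica; base rate stands.
Additional duty on 6979.96 from Quenon: +37.3%. Applied ad valorem rate: 23% + 37.3% = 60.3%.
Duty = ¥312,188.25 × 60.3% = ¥188,249.51.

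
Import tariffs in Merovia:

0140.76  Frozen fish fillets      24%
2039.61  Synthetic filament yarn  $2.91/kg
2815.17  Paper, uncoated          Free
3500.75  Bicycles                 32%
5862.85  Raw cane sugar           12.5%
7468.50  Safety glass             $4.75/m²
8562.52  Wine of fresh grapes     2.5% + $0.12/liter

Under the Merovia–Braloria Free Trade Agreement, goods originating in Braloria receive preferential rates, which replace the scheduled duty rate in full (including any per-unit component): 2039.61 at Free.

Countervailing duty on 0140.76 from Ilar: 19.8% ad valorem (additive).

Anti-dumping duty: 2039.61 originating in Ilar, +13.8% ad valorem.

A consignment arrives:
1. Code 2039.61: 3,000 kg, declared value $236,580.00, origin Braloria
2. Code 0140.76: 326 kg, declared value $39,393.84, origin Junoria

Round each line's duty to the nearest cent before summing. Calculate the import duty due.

$9,454.52

Line 1 (2039.61, Braloria, 3,000 kg, $236,580.00):
Base rate for 2039.61 is $2.91/kg.
Origin Braloria qualifies under the Merovia–Braloria agreement and 2039.61 is covered: preferential rate Free applies instead.
The additional-duty order on 2039.61 targets Ilar, not Braloria; it does not apply.
Duty = $236,580.00 × 0% = $0.00.
Line 2 (0140.76, Junoria, 326 kg, $39,393.84):
Base rate for 0140.76 is 24%.
The additional-duty order on 0140.76 targets Ilar, not Junoria; it does not apply.
Duty = $39,393.84 × 24% = $9,454.52.
Total = $0.00 + $9,454.52 = $9,454.52.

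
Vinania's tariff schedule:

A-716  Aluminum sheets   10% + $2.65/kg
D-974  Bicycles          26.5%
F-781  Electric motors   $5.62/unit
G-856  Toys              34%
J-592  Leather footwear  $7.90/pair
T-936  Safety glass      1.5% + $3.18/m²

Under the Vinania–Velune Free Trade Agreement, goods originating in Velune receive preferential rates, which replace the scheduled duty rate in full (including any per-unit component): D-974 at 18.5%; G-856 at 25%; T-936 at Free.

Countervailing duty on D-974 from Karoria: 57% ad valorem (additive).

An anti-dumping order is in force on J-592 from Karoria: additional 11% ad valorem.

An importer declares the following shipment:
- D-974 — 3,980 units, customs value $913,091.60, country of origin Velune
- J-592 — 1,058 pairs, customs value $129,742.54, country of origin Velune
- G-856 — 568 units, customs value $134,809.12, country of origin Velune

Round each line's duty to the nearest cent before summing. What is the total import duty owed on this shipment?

Line 1 (D-974, Velune, 3,980 units, $913,091.60):
Base rate for D-974 is 26.5%.
Origin Velune qualifies under the Vinania–Velune agreement and D-974 is covered: preferential rate 18.5% applies instead.
The additional-duty order on D-974 targets Karoria, not Velune; it does not apply.
Duty = $913,091.60 × 18.5% = $168,921.95.
Line 2 (J-592, Velune, 1,058 pairs, $129,742.54):
Base rate for J-592 is $7.90/pair.
Origin Velune is the FTA partner but J-592 is not on the preference list; base rate stands.
The additional-duty order on J-592 targets Karoria, not Velune; it does not apply.
Duty = 1,058 × $7.90 = $8,358.20.
Line 3 (G-856, Velune, 568 units, $134,809.12):
Base rate for G-856 is 34%.
Origin Velune qualifies under the Vinania–Velune agreement and G-856 is covered: preferential rate 25% applies instead.
Duty = $134,809.12 × 25% = $33,702.28.
Total = $168,921.95 + $8,358.20 + $33,702.28 = $210,982.43.

$210,982.43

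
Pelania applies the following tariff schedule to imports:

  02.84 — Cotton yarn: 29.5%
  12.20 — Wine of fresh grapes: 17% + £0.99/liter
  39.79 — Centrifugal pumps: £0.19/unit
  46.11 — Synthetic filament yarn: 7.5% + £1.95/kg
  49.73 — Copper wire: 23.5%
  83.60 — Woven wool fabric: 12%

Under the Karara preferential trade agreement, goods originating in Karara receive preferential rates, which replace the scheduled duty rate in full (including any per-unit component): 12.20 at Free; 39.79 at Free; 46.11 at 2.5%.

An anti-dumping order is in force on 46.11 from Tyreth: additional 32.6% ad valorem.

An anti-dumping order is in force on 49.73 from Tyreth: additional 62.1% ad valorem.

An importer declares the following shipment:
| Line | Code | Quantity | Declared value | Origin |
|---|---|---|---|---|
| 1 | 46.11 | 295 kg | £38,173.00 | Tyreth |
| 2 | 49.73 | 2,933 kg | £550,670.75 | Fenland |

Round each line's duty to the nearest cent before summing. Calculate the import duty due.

£145,290.25

Line 1 (46.11, Tyreth, 295 kg, £38,173.00):
Base rate for 46.11 is 7.5% + £1.95/kg.
46.11 has an FTA preferential rate, but origin Tyreth is not Karara; base rate stands.
Additional duty on 46.11 from Tyreth: +32.6%. Applied ad valorem rate: 7.5% + 32.6% = 40.1%.
Duty = £38,173.00 × 40.1% + 295 × £1.95 = £15,882.62.
Line 2 (49.73, Fenland, 2,933 kg, £550,670.75):
Base rate for 49.73 is 23.5%.
The additional-duty order on 49.73 targets Tyreth, not Fenland; it does not apply.
Duty = £550,670.75 × 23.5% = £129,407.63.
Total = £15,882.62 + £129,407.63 = £145,290.25.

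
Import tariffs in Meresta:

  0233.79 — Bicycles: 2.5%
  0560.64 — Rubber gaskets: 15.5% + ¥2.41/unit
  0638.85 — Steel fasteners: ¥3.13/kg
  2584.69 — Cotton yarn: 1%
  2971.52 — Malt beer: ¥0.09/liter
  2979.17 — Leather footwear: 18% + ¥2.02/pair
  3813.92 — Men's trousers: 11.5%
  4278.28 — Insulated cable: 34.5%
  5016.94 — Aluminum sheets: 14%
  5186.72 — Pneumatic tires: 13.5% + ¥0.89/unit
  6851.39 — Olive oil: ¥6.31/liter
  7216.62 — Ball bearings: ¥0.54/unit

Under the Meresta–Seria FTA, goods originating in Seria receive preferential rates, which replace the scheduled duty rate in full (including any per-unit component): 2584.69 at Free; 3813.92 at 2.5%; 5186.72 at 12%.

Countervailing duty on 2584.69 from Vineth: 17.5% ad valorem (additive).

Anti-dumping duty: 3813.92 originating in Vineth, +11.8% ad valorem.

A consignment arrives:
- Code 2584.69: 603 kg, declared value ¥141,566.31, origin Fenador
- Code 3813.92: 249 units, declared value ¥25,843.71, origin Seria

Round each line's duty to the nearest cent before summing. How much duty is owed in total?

¥2,061.75

Line 1 (2584.69, Fenador, 603 kg, ¥141,566.31):
Base rate for 2584.69 is 1%.
2584.69 has an FTA preferential rate, but origin Fenador is not Seria; base rate stands.
The additional-duty order on 2584.69 targets Vineth, not Fenador; it does not apply.
Duty = ¥141,566.31 × 1% = ¥1,415.66.
Line 2 (3813.92, Seria, 249 units, ¥25,843.71):
Base rate for 3813.92 is 11.5%.
Origin Seria qualifies under the Meresta–Seria agreement and 3813.92 is covered: preferential rate 2.5% applies instead.
The additional-duty order on 3813.92 targets Vineth, not Seria; it does not apply.
Duty = ¥25,843.71 × 2.5% = ¥646.09.
Total = ¥1,415.66 + ¥646.09 = ¥2,061.75.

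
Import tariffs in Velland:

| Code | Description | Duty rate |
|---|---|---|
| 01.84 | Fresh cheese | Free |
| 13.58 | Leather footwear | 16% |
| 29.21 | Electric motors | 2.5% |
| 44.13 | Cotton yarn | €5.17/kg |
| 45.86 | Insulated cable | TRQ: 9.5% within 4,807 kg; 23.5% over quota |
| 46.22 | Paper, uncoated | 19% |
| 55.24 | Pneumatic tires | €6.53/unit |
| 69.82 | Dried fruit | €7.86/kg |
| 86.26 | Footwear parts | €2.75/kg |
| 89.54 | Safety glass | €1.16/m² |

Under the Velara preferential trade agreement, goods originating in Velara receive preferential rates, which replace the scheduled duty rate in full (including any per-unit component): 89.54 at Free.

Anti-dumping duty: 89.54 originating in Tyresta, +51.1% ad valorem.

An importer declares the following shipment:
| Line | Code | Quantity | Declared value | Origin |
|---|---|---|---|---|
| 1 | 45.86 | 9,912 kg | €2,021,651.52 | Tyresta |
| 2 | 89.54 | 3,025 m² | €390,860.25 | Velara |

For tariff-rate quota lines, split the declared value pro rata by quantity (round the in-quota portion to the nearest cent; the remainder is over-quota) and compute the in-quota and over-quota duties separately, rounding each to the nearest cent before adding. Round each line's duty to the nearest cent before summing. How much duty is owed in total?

Line 1 (45.86, Tyresta, 9,912 kg, €2,021,651.52):
Code 45.86 is under a tariff-rate quota (threshold 4,807 kg). In-quota: 4,807 kg at 9.5%; over-quota: 5,105 kg at 23.5%.
Pro-rata value split: in-quota = €2,021,651.52 × 4,807/9,912 = €980,435.72; over-quota = €2,021,651.52 − €980,435.72 = €1,041,215.80.
In-quota duty = €980,435.72 × 9.5% = €93,141.39. Over-quota duty = €1,041,215.80 × 23.5% = €244,685.71.
Line duty = €93,141.39 + €244,685.71 = €337,827.10.
Line 2 (89.54, Velara, 3,025 m², €390,860.25):
Base rate for 89.54 is €1.16/m².
Origin Velara qualifies under the Velland–Velara agreement and 89.54 is covered: preferential rate Free applies instead.
The additional-duty order on 89.54 targets Tyresta, not Velara; it does not apply.
Duty = €390,860.25 × 0% = €0.00.
Total = €337,827.10 + €0.00 = €337,827.10.

€337,827.10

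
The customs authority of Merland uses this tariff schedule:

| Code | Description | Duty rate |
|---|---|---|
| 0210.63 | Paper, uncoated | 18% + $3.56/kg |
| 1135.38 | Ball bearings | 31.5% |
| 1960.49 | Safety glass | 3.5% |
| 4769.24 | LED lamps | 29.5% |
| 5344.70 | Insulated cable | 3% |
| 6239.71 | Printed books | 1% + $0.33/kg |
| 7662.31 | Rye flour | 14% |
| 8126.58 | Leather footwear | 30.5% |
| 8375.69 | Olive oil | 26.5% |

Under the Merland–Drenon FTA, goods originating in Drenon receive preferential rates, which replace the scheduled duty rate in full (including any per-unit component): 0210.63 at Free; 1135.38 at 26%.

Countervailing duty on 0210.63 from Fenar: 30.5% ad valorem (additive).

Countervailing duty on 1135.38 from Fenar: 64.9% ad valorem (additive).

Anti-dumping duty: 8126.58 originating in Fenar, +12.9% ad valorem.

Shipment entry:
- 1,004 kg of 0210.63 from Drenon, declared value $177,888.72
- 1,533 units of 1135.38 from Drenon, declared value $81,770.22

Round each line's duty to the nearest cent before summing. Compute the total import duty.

Line 1 (0210.63, Drenon, 1,004 kg, $177,888.72):
Base rate for 0210.63 is 18% + $3.56/kg.
Origin Drenon qualifies under the Merland–Drenon agreement and 0210.63 is covered: preferential rate Free applies instead.
The additional-duty order on 0210.63 targets Fenar, not Drenon; it does not apply.
Duty = $177,888.72 × 0% = $0.00.
Line 2 (1135.38, Drenon, 1,533 units, $81,770.22):
Base rate for 1135.38 is 31.5%.
Origin Drenon qualifies under the Merland–Drenon agreement and 1135.38 is covered: preferential rate 26% applies instead.
The additional-duty order on 1135.38 targets Fenar, not Drenon; it does not apply.
Duty = $81,770.22 × 26% = $21,260.26.
Total = $0.00 + $21,260.26 = $21,260.26.

$21,260.26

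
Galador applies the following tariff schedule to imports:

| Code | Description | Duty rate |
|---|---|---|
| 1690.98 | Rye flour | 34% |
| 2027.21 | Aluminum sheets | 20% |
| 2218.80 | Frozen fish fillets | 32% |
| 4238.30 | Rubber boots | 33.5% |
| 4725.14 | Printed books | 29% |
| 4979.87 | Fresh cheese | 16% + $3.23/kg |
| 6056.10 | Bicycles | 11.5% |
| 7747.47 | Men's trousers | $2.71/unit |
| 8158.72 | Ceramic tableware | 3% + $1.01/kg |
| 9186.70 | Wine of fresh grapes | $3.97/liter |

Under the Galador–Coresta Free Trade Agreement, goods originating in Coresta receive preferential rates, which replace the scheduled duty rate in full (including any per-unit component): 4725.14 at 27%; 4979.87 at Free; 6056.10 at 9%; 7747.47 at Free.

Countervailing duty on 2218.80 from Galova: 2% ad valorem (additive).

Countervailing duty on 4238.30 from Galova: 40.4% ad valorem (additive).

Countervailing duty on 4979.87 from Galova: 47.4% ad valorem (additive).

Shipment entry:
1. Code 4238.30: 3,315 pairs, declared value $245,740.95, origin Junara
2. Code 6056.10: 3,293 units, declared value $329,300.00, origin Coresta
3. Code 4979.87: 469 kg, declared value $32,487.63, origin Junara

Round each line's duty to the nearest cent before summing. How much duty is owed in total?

$118,673.11

Line 1 (4238.30, Junara, 3,315 pairs, $245,740.95):
Base rate for 4238.30 is 33.5%.
The additional-duty order on 4238.30 targets Galova, not Junara; it does not apply.
Duty = $245,740.95 × 33.5% = $82,323.22.
Line 2 (6056.10, Coresta, 3,293 units, $329,300.00):
Base rate for 6056.10 is 11.5%.
Origin Coresta qualifies under the Galador–Coresta agreement and 6056.10 is covered: preferential rate 9% applies instead.
Duty = $329,300.00 × 9% = $29,637.00.
Line 3 (4979.87, Junara, 469 kg, $32,487.63):
Base rate for 4979.87 is 16% + $3.23/kg.
4979.87 has an FTA preferential rate, but origin Junara is not Coresta; base rate stands.
The additional-duty order on 4979.87 targets Galova, not Junara; it does not apply.
Duty = $32,487.63 × 16% + 469 × $3.23 = $6,712.89.
Total = $82,323.22 + $29,637.00 + $6,712.89 = $118,673.11.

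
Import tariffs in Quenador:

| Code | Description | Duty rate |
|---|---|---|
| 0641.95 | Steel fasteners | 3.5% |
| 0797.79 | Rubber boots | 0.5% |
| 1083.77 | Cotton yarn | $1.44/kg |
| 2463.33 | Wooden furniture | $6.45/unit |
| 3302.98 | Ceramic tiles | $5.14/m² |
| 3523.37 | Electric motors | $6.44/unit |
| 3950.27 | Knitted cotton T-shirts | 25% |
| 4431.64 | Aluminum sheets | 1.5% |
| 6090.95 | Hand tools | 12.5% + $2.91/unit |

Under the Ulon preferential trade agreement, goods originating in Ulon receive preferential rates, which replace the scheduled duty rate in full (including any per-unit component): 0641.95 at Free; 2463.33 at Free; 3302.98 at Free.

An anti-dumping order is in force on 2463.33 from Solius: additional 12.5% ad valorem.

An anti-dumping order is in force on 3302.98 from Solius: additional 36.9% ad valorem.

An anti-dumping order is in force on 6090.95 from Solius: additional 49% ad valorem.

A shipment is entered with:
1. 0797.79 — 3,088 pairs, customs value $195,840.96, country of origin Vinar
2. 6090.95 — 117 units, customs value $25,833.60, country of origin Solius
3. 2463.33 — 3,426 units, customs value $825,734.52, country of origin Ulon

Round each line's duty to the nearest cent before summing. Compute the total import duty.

$17,207.33

Line 1 (0797.79, Vinar, 3,088 pairs, $195,840.96):
Base rate for 0797.79 is 0.5%.
Duty = $195,840.96 × 0.5% = $979.20.
Line 2 (6090.95, Solius, 117 units, $25,833.60):
Base rate for 6090.95 is 12.5% + $2.91/unit.
Additional duty on 6090.95 from Solius: +49%. Applied ad valorem rate: 12.5% + 49% = 61.5%.
Duty = $25,833.60 × 61.5% + 117 × $2.91 = $16,228.13.
Line 3 (2463.33, Ulon, 3,426 units, $825,734.52):
Base rate for 2463.33 is $6.45/unit.
Origin Ulon qualifies under the Quenador–Ulon agreement and 2463.33 is covered: preferential rate Free applies instead.
The additional-duty order on 2463.33 targets Solius, not Ulon; it does not apply.
Duty = $825,734.52 × 0% = $0.00.
Total = $979.20 + $16,228.13 + $0.00 = $17,207.33.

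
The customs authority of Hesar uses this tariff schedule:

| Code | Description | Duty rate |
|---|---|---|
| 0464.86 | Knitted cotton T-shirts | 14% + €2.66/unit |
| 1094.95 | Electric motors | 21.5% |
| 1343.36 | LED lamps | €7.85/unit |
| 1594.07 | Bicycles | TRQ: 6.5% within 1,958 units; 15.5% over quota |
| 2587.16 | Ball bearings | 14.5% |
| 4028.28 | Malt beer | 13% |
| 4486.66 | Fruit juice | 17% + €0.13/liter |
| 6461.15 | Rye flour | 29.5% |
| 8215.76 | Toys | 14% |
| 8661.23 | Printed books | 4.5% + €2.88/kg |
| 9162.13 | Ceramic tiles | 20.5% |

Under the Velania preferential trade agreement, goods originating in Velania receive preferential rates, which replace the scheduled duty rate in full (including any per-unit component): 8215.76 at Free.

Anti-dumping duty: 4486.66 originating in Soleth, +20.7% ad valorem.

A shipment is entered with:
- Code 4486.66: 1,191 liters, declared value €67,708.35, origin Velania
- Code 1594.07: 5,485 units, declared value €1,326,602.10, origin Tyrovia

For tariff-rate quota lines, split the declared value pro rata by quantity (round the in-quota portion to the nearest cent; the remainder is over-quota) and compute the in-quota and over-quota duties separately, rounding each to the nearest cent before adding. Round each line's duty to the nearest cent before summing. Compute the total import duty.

€174,668.00

Line 1 (4486.66, Velania, 1,191 liters, €67,708.35):
Base rate for 4486.66 is 17% + €0.13/liter.
Origin Velania is the FTA partner but 4486.66 is not on the preference list; base rate stands.
The additional-duty order on 4486.66 targets Soleth, not Velania; it does not apply.
Duty = €67,708.35 × 17% + 1,191 × €0.13 = €11,665.25.
Line 2 (1594.07, Tyrovia, 5,485 units, €1,326,602.10):
Code 1594.07 is under a tariff-rate quota (threshold 1,958 units). In-quota: 1,958 units at 6.5%; over-quota: 3,527 units at 15.5%.
Pro-rata value split: in-quota = €1,326,602.10 × 1,958/5,485 = €473,561.88; over-quota = €1,326,602.10 − €473,561.88 = €853,040.22.
In-quota duty = €473,561.88 × 6.5% = €30,781.52. Over-quota duty = €853,040.22 × 15.5% = €132,221.23.
Line duty = €30,781.52 + €132,221.23 = €163,002.75.
Total = €11,665.25 + €163,002.75 = €174,668.00.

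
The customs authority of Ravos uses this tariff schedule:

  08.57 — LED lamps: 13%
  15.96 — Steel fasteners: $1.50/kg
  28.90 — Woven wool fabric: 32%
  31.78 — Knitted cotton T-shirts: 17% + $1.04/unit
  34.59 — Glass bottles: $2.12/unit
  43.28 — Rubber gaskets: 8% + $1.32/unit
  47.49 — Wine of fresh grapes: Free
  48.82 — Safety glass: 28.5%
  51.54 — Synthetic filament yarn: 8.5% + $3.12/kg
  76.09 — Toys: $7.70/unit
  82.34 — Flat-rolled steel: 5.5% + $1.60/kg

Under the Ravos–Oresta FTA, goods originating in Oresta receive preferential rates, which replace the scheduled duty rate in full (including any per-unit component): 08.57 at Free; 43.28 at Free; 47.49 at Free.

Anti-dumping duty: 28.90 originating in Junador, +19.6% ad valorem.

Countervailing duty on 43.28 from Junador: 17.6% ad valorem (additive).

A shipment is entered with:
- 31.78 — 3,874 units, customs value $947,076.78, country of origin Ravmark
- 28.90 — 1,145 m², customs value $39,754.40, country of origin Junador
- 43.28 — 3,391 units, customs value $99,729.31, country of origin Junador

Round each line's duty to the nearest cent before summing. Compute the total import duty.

$215,552.10

Line 1 (31.78, Ravmark, 3,874 units, $947,076.78):
Base rate for 31.78 is 17% + $1.04/unit.
Duty = $947,076.78 × 17% + 3,874 × $1.04 = $165,032.01.
Line 2 (28.90, Junador, 1,145 m², $39,754.40):
Base rate for 28.90 is 32%.
Additional duty on 28.90 from Junador: +19.6%. Applied ad valorem rate: 32% + 19.6% = 51.6%.
Duty = $39,754.40 × 51.6% = $20,513.27.
Line 3 (43.28, Junador, 3,391 units, $99,729.31):
Base rate for 43.28 is 8% + $1.32/unit.
43.28 has an FTA preferential rate, but origin Junador is not Oresta; base rate stands.
Additional duty on 43.28 from Junador: +17.6%. Applied ad valorem rate: 8% + 17.6% = 25.6%.
Duty = $99,729.31 × 25.6% + 3,391 × $1.32 = $30,006.82.
Total = $165,032.01 + $20,513.27 + $30,006.82 = $215,552.10.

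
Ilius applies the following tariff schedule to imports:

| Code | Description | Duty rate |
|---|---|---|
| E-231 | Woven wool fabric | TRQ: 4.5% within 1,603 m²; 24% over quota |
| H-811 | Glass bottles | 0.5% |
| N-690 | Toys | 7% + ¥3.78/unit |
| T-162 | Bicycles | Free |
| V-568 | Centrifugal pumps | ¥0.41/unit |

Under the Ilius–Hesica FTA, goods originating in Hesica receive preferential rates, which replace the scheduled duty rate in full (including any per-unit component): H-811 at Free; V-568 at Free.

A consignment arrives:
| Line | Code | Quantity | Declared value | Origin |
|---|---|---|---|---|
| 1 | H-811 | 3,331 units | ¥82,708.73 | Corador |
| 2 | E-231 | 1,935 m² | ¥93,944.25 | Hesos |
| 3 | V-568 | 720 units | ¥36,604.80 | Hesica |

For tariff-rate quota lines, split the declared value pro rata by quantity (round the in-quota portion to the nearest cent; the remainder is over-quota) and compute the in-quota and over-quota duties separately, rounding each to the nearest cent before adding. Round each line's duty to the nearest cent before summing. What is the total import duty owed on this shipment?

¥7,784.15

Line 1 (H-811, Corador, 3,331 units, ¥82,708.73):
Base rate for H-811 is 0.5%.
H-811 has an FTA preferential rate, but origin Corador is not Hesica; base rate stands.
Duty = ¥82,708.73 × 0.5% = ¥413.54.
Line 2 (E-231, Hesos, 1,935 m², ¥93,944.25):
Code E-231 is under a tariff-rate quota (threshold 1,603 m²). In-quota: 1,603 m² at 4.5%; over-quota: 332 m² at 24%.
Pro-rata value split: in-quota = ¥93,944.25 × 1,603/1,935 = ¥77,825.65; over-quota = ¥93,944.25 − ¥77,825.65 = ¥16,118.60.
In-quota duty = ¥77,825.65 × 4.5% = ¥3,502.15. Over-quota duty = ¥16,118.60 × 24% = ¥3,868.46.
Line duty = ¥3,502.15 + ¥3,868.46 = ¥7,370.61.
Line 3 (V-568, Hesica, 720 units, ¥36,604.80):
Base rate for V-568 is ¥0.41/unit.
Origin Hesica qualifies under the Ilius–Hesica agreement and V-568 is covered: preferential rate Free applies instead.
Duty = ¥36,604.80 × 0% = ¥0.00.
Total = ¥413.54 + ¥7,370.61 + ¥0.00 = ¥7,784.15.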